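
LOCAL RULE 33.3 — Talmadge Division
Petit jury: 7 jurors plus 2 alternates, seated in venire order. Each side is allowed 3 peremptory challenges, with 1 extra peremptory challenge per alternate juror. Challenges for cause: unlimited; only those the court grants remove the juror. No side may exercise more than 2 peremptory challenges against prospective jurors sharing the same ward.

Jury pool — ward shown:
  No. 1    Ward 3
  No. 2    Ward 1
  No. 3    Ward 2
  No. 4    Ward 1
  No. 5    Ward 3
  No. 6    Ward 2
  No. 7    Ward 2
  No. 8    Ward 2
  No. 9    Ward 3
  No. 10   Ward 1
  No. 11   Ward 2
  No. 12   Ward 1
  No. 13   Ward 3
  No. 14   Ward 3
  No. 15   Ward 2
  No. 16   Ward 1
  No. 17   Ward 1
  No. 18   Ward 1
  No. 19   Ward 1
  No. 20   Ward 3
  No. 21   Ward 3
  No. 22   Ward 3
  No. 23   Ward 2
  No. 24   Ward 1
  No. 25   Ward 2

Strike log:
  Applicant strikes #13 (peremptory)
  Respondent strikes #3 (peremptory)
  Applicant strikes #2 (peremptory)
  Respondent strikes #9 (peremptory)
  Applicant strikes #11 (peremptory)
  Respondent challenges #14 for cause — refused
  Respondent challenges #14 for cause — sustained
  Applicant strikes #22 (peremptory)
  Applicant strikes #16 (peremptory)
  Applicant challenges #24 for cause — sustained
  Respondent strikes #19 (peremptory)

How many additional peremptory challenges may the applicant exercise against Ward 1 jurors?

0

Applicant peremptories so far: #13, #2, #11, #22, #16 — 5 of 5 used, 0 left overall.
Against Ward 1: #2, #16 — 2 used; per-ward cap 2 leaves 0.
Binding limit: min(0, 0) = 0.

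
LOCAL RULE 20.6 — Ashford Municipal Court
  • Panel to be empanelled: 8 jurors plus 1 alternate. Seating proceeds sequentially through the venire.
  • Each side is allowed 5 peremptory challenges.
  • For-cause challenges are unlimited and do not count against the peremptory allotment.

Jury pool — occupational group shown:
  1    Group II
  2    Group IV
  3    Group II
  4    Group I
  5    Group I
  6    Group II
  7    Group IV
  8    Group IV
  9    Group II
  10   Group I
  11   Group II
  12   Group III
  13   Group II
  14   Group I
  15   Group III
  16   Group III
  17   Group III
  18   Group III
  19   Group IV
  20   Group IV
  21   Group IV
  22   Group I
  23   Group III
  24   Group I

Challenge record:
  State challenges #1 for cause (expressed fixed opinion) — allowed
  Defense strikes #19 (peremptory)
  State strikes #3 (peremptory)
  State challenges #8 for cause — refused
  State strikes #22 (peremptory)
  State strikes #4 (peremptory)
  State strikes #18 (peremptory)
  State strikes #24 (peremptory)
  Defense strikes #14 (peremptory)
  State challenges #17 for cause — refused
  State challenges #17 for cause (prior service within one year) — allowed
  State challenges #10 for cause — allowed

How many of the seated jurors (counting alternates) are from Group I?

Removed: #1, #3, #4, #10, #14, #17, #18, #19, #22, #24.
Seated (9 incl. alternates): #2, #5, #6, #7, #8, #9, #11, #12, #13.
Of those, in Group I: #5 → 1.

1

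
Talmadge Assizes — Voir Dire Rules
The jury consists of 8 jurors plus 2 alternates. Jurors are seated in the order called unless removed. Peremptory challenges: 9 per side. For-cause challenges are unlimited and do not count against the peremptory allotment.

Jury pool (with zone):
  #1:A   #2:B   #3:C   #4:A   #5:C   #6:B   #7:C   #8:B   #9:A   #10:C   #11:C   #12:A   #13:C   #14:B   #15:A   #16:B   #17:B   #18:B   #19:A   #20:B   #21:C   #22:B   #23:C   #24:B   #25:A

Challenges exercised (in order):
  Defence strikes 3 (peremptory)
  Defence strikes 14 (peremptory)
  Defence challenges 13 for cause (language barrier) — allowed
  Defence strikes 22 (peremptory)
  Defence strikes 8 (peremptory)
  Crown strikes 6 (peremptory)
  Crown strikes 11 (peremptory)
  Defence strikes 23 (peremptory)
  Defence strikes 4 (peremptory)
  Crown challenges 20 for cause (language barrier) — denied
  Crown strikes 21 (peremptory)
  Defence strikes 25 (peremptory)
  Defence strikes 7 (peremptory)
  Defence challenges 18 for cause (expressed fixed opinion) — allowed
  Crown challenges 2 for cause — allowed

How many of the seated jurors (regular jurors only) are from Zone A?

Removed: #2, #3, #4, #6, #7, #8, #11, #13, #14, #18, #21, #22, #23, #25.
Seated jurors 1–8: #1, #5, #9, #10, #12, #15, #16, #17 (alternates #19, #20 not counted).
Of those, in Zone A: #1, #9, #12, #15 → 4.

4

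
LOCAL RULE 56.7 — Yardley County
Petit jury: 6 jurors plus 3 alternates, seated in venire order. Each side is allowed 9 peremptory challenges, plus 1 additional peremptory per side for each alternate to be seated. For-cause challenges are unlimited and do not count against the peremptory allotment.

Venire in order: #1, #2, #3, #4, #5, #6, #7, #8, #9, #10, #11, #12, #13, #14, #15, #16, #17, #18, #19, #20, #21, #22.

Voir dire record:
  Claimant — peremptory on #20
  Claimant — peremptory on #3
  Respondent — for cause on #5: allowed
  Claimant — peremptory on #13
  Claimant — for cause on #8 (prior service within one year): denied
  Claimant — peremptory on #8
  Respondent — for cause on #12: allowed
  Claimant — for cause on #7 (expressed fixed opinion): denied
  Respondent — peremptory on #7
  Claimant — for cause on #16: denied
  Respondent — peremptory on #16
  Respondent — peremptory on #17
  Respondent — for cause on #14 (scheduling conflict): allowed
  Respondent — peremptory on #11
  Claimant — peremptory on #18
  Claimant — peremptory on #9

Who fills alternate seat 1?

Removed: #3, #5, #7, #8, #9, #11, #12, #13, #14, #16, #17, #18, #20.
Seating in order: seats 1–6 → #1, #2, #4, #6, #10, #15; alternates → #19, #21, #22.
So alternate 1 is #19.

19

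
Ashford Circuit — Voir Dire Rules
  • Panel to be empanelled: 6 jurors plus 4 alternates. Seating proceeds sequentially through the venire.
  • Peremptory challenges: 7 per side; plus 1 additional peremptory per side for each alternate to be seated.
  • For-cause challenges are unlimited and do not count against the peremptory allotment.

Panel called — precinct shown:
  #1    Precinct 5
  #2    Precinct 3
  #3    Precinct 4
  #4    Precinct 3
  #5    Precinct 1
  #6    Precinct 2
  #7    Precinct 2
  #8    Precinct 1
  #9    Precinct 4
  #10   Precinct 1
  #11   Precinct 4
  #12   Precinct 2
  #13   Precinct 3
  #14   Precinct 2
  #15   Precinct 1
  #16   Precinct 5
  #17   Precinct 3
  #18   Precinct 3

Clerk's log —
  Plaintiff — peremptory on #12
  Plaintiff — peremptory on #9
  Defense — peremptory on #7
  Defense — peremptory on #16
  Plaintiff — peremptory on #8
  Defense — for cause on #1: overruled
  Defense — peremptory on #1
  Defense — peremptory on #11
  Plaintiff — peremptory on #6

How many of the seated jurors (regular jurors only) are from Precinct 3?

3

Removed: #1, #6, #7, #8, #9, #11, #12, #16.
Seated jurors 1–6: #2, #3, #4, #5, #10, #13 (alternates #14, #15, #17, #18 not counted).
Of those, in Precinct 3: #2, #4, #13 → 3.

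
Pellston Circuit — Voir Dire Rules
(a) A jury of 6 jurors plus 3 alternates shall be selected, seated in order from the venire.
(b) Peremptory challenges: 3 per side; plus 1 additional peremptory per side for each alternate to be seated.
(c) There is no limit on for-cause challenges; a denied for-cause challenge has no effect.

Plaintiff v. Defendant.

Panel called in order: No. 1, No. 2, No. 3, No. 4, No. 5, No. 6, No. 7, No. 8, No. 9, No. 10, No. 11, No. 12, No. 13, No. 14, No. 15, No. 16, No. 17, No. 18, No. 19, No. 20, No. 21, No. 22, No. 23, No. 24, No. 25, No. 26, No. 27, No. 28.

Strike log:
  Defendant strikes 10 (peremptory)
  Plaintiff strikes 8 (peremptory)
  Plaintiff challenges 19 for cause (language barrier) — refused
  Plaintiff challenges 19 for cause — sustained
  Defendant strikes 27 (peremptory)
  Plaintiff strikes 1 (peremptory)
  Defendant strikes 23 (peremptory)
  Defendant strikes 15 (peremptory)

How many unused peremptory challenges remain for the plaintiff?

4

Plaintiff allotment: 3 base + 1 × 3 alternates = 6.
Plaintiff peremptories used: #8, #1 — 2 (for-cause on #19, #19 don't count).
Remaining: 6 − 2 = 4.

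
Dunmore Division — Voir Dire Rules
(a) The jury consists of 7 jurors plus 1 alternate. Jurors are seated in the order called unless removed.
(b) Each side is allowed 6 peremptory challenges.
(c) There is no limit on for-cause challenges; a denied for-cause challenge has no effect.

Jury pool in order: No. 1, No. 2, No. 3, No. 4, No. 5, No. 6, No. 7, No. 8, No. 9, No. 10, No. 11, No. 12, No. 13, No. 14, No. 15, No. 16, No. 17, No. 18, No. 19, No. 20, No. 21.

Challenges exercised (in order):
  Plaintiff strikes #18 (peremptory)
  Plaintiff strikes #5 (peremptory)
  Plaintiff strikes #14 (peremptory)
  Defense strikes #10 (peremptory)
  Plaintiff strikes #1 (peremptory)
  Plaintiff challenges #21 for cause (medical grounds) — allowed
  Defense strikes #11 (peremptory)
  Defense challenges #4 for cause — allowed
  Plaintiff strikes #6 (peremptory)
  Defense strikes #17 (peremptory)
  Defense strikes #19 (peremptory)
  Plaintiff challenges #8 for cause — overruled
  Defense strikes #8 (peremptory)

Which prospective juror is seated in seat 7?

Removed: #1, #4, #5, #6, #8, #10, #11, #14, #17, #18, #19, #21.
Seating in order: seats 1–7 → #2, #3, #7, #9, #12, #13, #15; alternates → #16.
So seat 7 is #15.

15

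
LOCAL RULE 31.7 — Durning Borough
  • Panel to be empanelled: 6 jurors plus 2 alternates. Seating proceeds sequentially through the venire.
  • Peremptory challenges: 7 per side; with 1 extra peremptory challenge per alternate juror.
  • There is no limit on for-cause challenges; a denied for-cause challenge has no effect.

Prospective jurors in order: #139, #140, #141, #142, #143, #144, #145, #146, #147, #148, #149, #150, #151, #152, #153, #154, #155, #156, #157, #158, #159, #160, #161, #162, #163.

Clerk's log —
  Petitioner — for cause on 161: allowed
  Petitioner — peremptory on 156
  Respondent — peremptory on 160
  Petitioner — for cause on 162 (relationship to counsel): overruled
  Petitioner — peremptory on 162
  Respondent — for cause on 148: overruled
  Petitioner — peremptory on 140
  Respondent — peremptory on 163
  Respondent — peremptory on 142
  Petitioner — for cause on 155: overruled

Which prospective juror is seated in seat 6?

146

Removed: #140, #142, #156, #160, #161, #162, #163. (#148, #155 stay — for-cause denied.)
Filling seats in venire order through position 6: #139, #141, #143, #144, #145, #146.
So seat 6 is #146.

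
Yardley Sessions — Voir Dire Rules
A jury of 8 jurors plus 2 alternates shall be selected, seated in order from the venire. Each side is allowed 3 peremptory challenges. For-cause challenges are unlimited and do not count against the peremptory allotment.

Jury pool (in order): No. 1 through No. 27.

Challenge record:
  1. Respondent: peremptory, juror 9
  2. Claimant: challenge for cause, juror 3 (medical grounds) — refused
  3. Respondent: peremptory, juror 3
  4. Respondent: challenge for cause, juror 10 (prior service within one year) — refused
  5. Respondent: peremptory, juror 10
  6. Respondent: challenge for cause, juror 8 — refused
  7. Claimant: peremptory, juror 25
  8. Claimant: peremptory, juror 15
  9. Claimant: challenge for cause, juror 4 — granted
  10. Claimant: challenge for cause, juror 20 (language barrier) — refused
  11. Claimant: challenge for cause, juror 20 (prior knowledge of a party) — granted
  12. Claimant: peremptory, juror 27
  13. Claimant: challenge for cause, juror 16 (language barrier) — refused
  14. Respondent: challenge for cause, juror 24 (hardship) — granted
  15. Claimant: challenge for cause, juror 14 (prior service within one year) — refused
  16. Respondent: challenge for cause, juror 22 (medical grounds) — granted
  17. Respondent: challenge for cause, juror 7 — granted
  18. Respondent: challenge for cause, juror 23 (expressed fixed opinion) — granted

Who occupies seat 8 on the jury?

Removed: #3, #4, #7, #9, #10, #15, #20, #22, #23, #24, #25, #27. (#8, #14, #16 stay — for-cause denied.)
Seating in order: seats 1–8 → #1, #2, #5, #6, #8, #11, #12, #13; alternates → #14, #16.
So seat 8 is #13.

13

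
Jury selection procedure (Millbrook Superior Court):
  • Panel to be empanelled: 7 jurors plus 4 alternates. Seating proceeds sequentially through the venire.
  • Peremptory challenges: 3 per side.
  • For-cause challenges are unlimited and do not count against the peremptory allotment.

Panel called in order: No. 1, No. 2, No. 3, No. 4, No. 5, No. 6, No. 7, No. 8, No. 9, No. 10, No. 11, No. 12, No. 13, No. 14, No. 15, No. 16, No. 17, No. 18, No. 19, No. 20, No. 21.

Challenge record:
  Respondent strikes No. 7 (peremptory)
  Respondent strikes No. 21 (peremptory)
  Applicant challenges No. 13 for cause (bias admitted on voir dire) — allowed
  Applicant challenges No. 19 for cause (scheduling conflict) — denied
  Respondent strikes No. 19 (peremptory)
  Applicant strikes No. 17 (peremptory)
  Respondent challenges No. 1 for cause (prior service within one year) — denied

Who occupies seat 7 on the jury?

Removed: #7, #13, #17, #19, #21. (#1 stays — for-cause denied.)
Filling seats in venire order through position 7: #1, #2, #3, #4, #5, #6, #8.
So seat 7 is #8.

8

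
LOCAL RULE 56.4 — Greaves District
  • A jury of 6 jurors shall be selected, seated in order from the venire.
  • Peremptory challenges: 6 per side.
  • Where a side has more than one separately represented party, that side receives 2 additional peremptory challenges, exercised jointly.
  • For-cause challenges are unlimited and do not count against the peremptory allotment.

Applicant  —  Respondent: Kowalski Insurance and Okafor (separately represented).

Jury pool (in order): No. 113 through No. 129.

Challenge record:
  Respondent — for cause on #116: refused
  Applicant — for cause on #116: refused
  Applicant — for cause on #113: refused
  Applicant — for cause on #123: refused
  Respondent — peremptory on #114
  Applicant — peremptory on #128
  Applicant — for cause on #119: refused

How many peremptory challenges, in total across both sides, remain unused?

Applicant allotment: 6. Respondent allotment: 6 base + 2 multi-party = 8.
Applicant peremptories used: #128 — 1 (for-cause on #116, #113, #123, #119 don't count).
Respondent peremptories used: #114 — 1 (the for-cause on #116 doesn't count).
Remaining: (6 − 1) + (8 − 1) = 12.

12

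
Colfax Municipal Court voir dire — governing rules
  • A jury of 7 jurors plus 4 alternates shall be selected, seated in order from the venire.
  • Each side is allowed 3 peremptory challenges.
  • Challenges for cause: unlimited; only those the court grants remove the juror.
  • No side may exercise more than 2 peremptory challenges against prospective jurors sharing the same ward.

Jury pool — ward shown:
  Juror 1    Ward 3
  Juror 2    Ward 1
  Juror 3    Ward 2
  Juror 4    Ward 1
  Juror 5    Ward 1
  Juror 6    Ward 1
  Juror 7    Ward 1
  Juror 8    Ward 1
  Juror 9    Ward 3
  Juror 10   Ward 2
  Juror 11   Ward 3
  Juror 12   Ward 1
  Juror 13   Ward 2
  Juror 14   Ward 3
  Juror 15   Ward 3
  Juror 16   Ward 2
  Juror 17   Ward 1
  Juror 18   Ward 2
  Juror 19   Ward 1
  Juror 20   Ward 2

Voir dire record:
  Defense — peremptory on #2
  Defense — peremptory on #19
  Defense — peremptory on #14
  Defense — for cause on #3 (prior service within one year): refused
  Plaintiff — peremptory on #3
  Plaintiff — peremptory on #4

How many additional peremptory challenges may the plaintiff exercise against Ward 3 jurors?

1

Plaintiff peremptories so far: #3, #4 — 2 of 3 used, 1 left overall.
Against Ward 3: none yet — per-ward cap 2 leaves 2.
Binding limit: min(1, 2) = 1.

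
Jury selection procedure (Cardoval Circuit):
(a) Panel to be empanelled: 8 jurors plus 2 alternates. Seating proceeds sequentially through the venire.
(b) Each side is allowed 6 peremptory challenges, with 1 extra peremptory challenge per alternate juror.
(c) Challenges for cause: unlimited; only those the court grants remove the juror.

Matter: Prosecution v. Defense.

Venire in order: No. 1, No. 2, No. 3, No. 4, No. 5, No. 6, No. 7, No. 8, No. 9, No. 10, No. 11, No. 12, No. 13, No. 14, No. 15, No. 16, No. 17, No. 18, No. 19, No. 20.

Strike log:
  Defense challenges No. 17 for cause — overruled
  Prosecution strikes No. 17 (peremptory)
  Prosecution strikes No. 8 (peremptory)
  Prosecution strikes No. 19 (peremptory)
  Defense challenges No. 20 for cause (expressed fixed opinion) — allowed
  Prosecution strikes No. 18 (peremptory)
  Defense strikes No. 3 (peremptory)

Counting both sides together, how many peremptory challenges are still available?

11

Prosecution allotment: 6 base + 1 × 2 alternates = 8. Defense allotment: 6 base + 1 × 2 alternates = 8.
Prosecution peremptories used: #17, #8, #19, #18 — 4.
Defense peremptories used: #3 — 1 (for-cause on #17, #20 don't count).
Remaining: (8 − 4) + (8 − 1) = 11.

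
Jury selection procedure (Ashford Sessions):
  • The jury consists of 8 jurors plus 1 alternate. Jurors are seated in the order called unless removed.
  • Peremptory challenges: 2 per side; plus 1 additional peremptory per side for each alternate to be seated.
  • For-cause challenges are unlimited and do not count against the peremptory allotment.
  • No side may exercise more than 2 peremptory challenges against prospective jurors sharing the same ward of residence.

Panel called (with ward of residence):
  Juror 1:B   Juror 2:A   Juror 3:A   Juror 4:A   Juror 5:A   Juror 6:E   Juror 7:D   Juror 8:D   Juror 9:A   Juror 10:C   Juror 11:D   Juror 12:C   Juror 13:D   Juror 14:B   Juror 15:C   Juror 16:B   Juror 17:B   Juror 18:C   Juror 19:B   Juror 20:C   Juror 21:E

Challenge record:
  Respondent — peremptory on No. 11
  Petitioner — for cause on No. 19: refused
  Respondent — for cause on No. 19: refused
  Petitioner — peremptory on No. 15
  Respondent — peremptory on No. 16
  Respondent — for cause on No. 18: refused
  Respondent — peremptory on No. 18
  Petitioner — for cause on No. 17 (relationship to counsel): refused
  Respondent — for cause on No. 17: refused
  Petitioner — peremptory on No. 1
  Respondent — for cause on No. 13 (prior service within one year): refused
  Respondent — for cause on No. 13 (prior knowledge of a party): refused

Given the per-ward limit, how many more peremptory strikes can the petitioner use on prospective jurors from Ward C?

Petitioner peremptories so far: #15, #1 — 2 of 3 used, 1 left overall.
Against Ward C: #15 — 1 used; per-ward cap 2 leaves 1.
Binding limit: min(1, 1) = 1.

1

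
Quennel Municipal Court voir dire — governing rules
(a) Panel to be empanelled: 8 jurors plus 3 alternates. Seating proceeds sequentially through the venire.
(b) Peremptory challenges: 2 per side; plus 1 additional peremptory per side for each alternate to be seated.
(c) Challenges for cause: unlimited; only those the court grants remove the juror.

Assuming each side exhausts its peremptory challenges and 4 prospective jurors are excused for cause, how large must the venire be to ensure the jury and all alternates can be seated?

25

Seats to fill: 8 + 3 alternates = 11.
Peremptories: 2 + 1×3 = 5 per side × 2 sides = 10.
For-cause removals: 4.
Minimum venire: 11 + 10 + 4 = 25.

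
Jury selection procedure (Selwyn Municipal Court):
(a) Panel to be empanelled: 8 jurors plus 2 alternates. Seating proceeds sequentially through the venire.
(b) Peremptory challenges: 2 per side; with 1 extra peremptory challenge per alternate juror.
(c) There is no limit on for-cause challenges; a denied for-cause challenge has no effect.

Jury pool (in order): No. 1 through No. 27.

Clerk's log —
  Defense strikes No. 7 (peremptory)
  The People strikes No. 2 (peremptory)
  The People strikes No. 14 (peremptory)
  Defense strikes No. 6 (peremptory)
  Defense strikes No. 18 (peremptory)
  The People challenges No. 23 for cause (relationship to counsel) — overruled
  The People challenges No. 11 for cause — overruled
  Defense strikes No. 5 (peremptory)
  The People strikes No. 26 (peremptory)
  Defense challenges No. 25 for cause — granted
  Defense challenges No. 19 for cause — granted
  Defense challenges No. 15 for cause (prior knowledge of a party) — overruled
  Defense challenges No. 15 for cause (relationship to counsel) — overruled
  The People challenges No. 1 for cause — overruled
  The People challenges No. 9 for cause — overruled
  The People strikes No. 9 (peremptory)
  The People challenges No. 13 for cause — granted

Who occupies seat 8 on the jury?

15

Removed: #2, #5, #6, #7, #9, #13, #14, #18, #19, #25, #26. (#1, #11, #15, #23 stay — for-cause denied.)
Seating in order: seats 1–8 → #1, #3, #4, #8, #10, #11, #12, #15; alternates → #16, #17.
So seat 8 is #15.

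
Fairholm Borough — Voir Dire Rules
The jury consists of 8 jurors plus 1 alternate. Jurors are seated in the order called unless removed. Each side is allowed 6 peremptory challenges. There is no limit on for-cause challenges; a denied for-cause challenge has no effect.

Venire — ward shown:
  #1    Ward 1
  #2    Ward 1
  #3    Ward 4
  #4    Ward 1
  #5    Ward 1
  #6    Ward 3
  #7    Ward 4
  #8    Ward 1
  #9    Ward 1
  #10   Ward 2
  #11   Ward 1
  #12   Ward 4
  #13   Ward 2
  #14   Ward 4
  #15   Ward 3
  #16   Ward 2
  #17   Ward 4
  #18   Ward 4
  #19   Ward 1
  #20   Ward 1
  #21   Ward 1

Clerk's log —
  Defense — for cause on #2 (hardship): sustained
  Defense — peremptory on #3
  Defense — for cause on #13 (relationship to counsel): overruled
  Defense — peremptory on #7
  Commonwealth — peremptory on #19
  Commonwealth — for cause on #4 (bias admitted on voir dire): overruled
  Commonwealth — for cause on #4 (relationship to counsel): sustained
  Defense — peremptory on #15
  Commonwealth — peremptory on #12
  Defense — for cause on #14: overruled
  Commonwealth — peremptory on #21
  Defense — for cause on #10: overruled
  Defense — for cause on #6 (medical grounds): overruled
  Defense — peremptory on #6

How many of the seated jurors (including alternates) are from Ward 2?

3

Removed: #2, #3, #4, #6, #7, #12, #15, #19, #21.
Seated (9 incl. alternates): #1, #5, #8, #9, #10, #11, #13, #14, #16.
Of those, in Ward 2: #10, #13, #16 → 3.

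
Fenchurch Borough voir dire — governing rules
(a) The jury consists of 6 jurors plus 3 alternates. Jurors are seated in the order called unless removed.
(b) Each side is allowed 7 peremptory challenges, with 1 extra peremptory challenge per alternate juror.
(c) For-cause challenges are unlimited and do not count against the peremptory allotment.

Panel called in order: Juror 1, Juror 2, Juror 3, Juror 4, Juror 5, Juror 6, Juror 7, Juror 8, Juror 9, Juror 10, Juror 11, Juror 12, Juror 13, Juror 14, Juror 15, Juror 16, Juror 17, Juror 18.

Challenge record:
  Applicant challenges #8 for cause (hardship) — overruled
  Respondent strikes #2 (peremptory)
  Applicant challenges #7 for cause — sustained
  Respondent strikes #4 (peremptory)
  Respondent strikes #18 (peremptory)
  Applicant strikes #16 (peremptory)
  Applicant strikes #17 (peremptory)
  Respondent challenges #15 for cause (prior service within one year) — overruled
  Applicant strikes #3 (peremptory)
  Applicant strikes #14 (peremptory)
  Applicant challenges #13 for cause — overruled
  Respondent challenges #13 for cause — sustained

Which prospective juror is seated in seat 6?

10

Removed: #2, #3, #4, #7, #13, #14, #16, #17, #18. (#8, #15 stay — for-cause denied.)
Seating in order: seats 1–6 → #1, #5, #6, #8, #9, #10; alternates → #11, #12, #15.
So seat 6 is #10.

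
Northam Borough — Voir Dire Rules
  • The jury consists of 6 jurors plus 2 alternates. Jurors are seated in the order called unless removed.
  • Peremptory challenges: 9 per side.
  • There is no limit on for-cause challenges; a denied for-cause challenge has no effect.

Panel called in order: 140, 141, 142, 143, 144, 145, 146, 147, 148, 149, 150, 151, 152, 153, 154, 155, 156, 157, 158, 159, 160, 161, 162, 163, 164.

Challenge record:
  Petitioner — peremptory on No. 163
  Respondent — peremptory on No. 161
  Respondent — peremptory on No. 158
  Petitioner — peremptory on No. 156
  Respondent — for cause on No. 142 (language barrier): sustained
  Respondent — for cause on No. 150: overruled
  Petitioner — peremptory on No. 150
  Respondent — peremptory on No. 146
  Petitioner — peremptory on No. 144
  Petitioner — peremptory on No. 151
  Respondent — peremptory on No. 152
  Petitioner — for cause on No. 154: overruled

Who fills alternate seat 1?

149

Removed: #142, #144, #146, #150, #151, #152, #156, #158, #161, #163. (#154 stays — for-cause denied.)
Seating in order: seats 1–6 → #140, #141, #143, #145, #147, #148; alternates → #149, #153.
So alternate 1 is #149.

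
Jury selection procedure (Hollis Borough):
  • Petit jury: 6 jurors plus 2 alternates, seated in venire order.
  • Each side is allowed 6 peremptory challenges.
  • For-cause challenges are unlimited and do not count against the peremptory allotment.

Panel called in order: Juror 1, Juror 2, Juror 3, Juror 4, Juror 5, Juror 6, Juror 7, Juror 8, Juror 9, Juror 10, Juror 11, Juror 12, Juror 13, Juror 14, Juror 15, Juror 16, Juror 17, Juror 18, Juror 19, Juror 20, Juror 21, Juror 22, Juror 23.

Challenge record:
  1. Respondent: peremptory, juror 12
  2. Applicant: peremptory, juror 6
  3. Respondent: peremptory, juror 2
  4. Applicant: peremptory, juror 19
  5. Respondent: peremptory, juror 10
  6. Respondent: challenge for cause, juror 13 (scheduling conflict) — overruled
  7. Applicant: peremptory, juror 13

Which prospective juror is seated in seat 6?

Removed: #2, #6, #10, #12, #13, #19.
Filling seats in venire order through position 6: #1, #3, #4, #5, #7, #8.
So seat 6 is #8.

8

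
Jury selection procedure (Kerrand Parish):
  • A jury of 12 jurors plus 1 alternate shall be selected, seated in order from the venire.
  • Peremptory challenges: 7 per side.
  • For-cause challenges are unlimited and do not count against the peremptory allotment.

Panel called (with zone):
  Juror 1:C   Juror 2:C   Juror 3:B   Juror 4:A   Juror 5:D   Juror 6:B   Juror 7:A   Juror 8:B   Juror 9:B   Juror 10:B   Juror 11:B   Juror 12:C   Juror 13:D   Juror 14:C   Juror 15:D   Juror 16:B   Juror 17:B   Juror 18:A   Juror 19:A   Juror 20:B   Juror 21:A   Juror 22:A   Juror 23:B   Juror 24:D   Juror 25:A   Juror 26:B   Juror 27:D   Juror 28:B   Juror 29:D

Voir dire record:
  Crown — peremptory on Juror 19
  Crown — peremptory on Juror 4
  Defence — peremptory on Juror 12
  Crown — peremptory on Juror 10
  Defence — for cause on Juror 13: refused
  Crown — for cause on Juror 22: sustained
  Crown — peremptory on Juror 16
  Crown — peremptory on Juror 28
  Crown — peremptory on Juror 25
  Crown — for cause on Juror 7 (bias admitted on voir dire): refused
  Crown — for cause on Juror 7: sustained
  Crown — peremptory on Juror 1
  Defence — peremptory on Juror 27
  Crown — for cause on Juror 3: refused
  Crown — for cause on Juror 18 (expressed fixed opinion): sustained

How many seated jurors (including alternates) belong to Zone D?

Removed: #1, #4, #7, #10, #12, #16, #18, #19, #22, #25, #27, #28.
Seated (13 incl. alternates): #2, #3, #5, #6, #8, #9, #11, #13, #14, #15, #17, #20, #21.
Of those, in Zone D: #5, #13, #15 → 3.

3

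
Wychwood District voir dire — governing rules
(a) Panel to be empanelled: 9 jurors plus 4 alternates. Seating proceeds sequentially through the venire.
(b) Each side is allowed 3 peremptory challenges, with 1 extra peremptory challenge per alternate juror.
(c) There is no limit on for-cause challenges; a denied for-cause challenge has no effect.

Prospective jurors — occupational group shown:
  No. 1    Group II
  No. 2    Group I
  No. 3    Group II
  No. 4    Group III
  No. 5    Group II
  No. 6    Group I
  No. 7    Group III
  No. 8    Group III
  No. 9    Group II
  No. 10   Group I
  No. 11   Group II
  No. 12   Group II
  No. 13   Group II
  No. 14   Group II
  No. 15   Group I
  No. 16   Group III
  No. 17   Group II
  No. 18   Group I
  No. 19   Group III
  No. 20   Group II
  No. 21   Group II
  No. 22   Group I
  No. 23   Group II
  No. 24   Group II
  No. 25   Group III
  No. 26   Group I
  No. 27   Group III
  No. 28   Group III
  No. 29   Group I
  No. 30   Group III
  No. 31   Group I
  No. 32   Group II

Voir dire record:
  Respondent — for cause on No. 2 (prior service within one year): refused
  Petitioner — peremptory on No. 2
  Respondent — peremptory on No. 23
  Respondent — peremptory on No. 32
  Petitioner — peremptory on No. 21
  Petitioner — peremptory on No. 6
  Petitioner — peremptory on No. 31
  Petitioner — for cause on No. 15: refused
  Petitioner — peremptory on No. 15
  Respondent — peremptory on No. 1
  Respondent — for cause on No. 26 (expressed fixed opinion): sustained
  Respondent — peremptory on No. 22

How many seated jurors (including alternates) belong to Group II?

Removed: #1, #2, #6, #15, #21, #22, #23, #26, #31, #32.
Seated (13 incl. alternates): #3, #4, #5, #7, #8, #9, #10, #11, #12, #13, #14, #16, #17.
Of those, in Group II: #3, #5, #9, #11, #12, #13, #14, #17 → 8.

8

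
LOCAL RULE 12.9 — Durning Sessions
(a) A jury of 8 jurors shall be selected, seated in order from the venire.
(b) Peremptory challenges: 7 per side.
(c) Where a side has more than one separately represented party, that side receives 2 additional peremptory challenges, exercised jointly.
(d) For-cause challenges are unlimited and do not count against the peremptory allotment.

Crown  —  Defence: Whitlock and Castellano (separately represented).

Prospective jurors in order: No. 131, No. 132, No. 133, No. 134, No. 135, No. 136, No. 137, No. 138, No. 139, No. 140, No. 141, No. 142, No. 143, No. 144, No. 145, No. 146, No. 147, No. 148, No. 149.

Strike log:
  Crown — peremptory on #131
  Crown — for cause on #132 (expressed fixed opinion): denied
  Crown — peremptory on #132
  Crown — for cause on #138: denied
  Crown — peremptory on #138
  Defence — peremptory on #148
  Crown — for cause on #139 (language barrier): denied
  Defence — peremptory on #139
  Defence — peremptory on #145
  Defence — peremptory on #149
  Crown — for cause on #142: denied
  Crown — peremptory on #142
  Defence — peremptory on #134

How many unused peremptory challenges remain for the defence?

Defence allotment: 7 base + 2 multi-party = 9.
Defence peremptories used: #148, #139, #145, #149, #134 — 5.
Remaining: 9 − 5 = 4.

4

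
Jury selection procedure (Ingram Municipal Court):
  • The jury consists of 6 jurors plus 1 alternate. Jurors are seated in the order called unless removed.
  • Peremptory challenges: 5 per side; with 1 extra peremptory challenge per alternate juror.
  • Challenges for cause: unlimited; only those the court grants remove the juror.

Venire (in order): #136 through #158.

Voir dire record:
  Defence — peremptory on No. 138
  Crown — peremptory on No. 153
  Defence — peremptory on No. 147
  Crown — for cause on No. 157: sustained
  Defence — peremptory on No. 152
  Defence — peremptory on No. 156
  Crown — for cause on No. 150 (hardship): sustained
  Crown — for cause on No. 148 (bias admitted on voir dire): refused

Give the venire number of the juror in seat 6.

142

Removed: #138, #147, #150, #152, #153, #156, #157. (#148 stays — for-cause denied.)
Seating in order: seats 1–6 → #136, #137, #139, #140, #141, #142; alternates → #143.
So seat 6 is #142.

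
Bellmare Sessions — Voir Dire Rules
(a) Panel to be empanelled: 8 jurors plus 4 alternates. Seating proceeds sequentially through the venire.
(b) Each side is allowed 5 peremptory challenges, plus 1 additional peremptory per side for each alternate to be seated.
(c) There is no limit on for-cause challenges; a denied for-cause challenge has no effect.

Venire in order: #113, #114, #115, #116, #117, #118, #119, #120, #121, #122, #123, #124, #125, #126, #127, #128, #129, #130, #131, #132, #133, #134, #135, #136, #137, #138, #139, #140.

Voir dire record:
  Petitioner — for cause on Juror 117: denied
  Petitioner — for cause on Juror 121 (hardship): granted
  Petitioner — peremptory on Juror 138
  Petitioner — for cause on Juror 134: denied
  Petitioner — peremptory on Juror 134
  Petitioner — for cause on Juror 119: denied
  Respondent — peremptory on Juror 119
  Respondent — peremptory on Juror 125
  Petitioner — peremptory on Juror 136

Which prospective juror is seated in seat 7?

120

Removed: #119, #121, #125, #134, #136, #138. (#117 stays — for-cause denied.)
Filling seats in venire order through position 7: #113, #114, #115, #116, #117, #118, #120.
So seat 7 is #120.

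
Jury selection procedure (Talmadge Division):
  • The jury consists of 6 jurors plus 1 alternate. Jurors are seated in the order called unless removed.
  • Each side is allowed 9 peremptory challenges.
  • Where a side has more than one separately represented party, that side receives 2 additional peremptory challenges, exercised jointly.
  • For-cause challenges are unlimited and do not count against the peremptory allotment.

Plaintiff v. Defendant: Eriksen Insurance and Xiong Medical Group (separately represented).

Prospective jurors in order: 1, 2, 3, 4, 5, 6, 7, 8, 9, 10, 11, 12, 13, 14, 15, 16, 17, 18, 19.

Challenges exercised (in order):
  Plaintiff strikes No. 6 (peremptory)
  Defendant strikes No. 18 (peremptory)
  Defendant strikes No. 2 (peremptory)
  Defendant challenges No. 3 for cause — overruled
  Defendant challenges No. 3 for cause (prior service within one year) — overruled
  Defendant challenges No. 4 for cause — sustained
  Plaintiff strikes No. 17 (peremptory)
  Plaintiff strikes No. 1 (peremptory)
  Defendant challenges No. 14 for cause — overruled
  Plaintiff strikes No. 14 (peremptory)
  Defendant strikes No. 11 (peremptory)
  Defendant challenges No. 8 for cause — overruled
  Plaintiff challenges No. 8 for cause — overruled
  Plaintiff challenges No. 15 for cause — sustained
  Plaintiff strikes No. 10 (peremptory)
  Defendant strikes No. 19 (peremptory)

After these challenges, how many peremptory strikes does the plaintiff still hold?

4

Plaintiff allotment: 9.
Plaintiff peremptories used: #6, #17, #1, #14, #10 — 5 (for-cause on #8, #15 don't count).
Remaining: 9 − 5 = 4.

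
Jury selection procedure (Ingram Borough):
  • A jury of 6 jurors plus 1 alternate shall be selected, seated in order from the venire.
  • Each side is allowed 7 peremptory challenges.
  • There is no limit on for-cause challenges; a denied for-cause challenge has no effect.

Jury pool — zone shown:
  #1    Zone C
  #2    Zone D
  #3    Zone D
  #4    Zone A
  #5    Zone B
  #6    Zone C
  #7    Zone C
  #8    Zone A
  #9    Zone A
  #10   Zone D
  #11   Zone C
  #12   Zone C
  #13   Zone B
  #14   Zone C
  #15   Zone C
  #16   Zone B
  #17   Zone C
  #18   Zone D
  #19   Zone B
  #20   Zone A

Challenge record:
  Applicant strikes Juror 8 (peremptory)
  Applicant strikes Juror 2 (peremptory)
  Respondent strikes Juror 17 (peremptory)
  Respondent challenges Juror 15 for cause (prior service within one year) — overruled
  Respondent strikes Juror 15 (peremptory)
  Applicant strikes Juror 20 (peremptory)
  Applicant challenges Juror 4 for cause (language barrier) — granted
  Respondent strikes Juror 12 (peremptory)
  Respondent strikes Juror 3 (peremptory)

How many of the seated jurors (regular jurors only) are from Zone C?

Removed: #2, #3, #4, #8, #12, #15, #17, #20.
Seated jurors 1–6: #1, #5, #6, #7, #9, #10 (alternates #11 not counted).
Of those, in Zone C: #1, #6, #7 → 3.

3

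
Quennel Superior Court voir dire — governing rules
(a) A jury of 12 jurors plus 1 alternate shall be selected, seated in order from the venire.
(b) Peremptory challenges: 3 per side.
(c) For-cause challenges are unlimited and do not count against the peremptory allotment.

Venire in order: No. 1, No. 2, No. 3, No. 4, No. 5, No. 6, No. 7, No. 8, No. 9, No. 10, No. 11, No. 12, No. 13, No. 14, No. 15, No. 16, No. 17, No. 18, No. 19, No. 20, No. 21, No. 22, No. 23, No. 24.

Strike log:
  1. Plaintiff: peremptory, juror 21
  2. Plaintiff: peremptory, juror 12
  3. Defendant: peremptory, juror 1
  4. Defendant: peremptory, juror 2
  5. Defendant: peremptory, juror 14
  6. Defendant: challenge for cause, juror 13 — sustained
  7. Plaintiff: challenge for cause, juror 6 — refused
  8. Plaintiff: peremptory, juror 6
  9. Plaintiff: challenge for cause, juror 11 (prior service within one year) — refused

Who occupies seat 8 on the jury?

Removed: #1, #2, #6, #12, #13, #14, #21. (#11 stays — for-cause denied.)
Seating in order: seats 1–12 → #3, #4, #5, #7, #8, #9, #10, #11, #15, #16, #17, #18; alternates → #19.
So seat 8 is #11.

11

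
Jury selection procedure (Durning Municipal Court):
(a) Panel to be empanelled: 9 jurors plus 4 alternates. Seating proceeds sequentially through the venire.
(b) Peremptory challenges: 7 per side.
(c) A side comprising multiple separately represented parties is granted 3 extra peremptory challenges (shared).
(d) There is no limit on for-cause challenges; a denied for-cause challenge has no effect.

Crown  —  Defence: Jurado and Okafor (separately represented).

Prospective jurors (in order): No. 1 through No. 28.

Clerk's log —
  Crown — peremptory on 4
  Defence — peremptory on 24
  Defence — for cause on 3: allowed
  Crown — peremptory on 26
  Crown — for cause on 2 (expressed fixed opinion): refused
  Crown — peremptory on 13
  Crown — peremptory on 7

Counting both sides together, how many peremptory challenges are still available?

12

Crown allotment: 7. Defence allotment: 7 base + 3 multi-party = 10.
Crown peremptories used: #4, #26, #13, #7 — 4 (the for-cause on #2 doesn't count).
Defence peremptories used: #24 — 1 (the for-cause on #3 doesn't count).
Remaining: (7 − 4) + (10 − 1) = 12.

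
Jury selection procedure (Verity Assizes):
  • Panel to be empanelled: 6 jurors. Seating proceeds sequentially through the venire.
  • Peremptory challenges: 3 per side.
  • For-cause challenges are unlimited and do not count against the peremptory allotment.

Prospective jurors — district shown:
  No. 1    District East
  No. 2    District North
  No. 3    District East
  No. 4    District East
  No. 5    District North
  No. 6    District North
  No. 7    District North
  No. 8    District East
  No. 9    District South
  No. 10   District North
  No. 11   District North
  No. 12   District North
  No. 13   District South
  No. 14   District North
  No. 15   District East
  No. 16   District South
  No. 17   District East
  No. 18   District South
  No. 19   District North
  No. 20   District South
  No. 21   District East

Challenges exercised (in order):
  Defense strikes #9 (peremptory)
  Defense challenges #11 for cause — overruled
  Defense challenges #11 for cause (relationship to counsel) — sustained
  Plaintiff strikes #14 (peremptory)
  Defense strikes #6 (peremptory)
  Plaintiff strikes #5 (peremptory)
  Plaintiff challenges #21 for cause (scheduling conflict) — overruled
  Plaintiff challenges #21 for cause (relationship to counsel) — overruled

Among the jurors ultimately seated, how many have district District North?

Removed: #5, #6, #9, #11, #14.
Seated jurors 1–6: #1, #2, #3, #4, #7, #8.
Of those, in District North: #2, #7 → 2.

2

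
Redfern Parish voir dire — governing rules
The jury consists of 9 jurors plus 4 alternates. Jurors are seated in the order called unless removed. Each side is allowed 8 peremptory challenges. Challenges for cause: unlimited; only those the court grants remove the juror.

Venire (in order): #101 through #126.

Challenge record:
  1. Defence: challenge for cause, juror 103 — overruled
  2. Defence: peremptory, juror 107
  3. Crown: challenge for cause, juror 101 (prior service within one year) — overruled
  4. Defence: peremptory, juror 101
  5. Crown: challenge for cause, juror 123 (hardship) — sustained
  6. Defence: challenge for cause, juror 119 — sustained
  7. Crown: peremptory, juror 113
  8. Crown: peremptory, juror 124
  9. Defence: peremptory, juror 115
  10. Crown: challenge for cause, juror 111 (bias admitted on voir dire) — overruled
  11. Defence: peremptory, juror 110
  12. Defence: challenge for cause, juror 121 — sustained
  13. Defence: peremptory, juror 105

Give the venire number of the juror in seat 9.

114

Removed: #101, #105, #107, #110, #113, #115, #119, #121, #123, #124. (#103, #111 stay — for-cause denied.)
Seating in order: seats 1–9 → #102, #103, #104, #106, #108, #109, #111, #112, #114; alternates → #116, #117, #118, #120.
So seat 9 is #114.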